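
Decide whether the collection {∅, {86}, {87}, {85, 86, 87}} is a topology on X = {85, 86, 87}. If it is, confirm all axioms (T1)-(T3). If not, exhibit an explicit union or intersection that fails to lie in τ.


τ is NOT a topology on X.

Axiom (T1): ∅ ∈ τ? Yes; X ∈ τ? Yes.
Axiom (T2/T3): check pairwise unions and intersections of members of τ.
Counterexample for (T2): {86} ∪ {87} = {86, 87} ∉ τ. Therefore τ is NOT a topology.


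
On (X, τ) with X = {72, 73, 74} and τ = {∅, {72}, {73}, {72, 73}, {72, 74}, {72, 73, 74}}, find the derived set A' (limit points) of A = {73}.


A' = ∅

For each x ∈ X, list the open sets U ∈ τ with x ∈ U, then check whether U ∩ (A ∖ {x}) ≠ ∅ for every such U.
  x = 72: open {72} ∋ x has {72} ∩ (A ∖ {72}) = ∅, so x is NOT a limit point.
  x = 73: open {73} ∋ x has {73} ∩ (A ∖ {73}) = ∅, so x is NOT a limit point.
  x = 74: open {72, 74} ∋ x has {72, 74} ∩ (A ∖ {74}) = ∅, so x is NOT a limit point.
Collecting: A' = ∅.


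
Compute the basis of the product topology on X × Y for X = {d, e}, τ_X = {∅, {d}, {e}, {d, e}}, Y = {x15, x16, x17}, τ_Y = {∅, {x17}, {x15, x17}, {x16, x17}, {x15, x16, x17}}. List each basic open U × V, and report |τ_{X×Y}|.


Basis B = {∅ × ∅, {d} × {x17}, {e} × {x17}, {d} × {x15, x17}, {d} × {x16, x17}, {d, e} × {x17}, {e} × {x15, x17}, {e} × {x16, x17}, {d} × {x15, x16, x17}, {e} × {x15, x16, x17}, {d, e} × {x15, x17}, {d, e} × {x16, x17}, {d, e} × {x15, x16, x17}}; |τ_{X×Y}| = 25.

Enumerate products U × V with U ∈ τ_X, V ∈ τ_Y (deduplicated):
  ∅ × ∅ = {} (∅)
  {d} × {x17} = {(d,x17)}
  {e} × {x17} = {(e,x17)}
  {d} × {x15, x17} = {(d,x15), (d,x17)}
  {d} × {x16, x17} = {(d,x16), (d,x17)}
  {d, e} × {x17} = {(d,x17), (e,x17)}
  {e} × {x15, x17} = {(e,x15), (e,x17)}
  {e} × {x16, x17} = {(e,x16), (e,x17)}
  {d} × {x15, x16, x17} = {(d,x15), (d,x16), (d,x17)}
  {e} × {x15, x16, x17} = {(e,x15), (e,x16), (e,x17)}
  {d, e} × {x15, x17} = {(d,x15), (d,x17), (e,x15), (e,x17)}
  {d, e} × {x16, x17} = {(d,x16), (d,x17), (e,x16), (e,x17)}
  {d, e} × {x15, x16, x17} = {(d,x15), (d,x16), (d,x17), (e,x15), (e,x16), (e,x17)}
These 13 distinct sets form the basis B.
Close under arbitrary unions to get τ_{X×Y}; counting gives |τ_{X×Y}| = 25.


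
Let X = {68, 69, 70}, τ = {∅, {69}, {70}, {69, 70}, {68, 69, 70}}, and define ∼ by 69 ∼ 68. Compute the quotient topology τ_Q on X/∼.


X/∼ = {[68=69], [70]}; |τ_Q| = 3.

Equivalence classes: [68=69], [70].
Quotient map π: X → X/∼ sends 68 ↦ [68=69], 69 ↦ [68=69], 70 ↦ [70].
For each subset V ⊆ X/∼, compute π^{-1}(V) ⊆ X and check whether π^{-1}(V) ∈ τ. V is open in τ_Q iff π^{-1}(V) ∈ τ.
  V = {}: π^{-1}(V) = ∅ ∈ τ ✓.
  V = {[68=69]}: π^{-1}(V) = {68, 69} ∉ τ ✗.
  V = {[70]}: π^{-1}(V) = {70} ∈ τ ✓.
  V = {[68=69], [70]}: π^{-1}(V) = {68, 69, 70} ∈ τ ✓.
Open sets in the quotient: τ_Q = {{}, {[70]}, {[68=69], [70]}} (3 elements).


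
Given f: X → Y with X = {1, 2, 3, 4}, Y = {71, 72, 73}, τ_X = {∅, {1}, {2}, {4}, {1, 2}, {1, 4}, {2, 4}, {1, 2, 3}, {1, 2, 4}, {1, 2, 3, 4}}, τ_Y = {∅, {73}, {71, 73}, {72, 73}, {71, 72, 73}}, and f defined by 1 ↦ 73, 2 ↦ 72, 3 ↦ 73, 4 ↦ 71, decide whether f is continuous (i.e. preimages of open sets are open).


f is NOT continuous.

Compute f^{-1}(U) for each U ∈ τ_Y:
  U = ∅: f^{-1}(U) = ∅ ∈ τ_X ✓.
  U = {73}: f^{-1}(U) = {1, 3} ∉ τ_X ✗.
  U = {71, 73}: f^{-1}(U) = {1, 3, 4} ∉ τ_X ✗.
  U = {72, 73}: f^{-1}(U) = {1, 2, 3} ∈ τ_X ✓.
  U = {71, 72, 73}: f^{-1}(U) = {1, 2, 3, 4} ∈ τ_X ✓.
Found U = {73} with f^{-1}(U) = {1, 3} not in τ_X. Therefore f is NOT continuous.


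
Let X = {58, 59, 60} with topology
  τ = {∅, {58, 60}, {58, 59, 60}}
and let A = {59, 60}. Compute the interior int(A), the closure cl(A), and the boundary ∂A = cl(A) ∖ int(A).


int(A) = ∅, cl(A) = {58, 59, 60}, ∂A = {58, 59, 60}.

Closed sets in (X, τ) are complements of opens:
  closed(X, τ) = {∅, {59}, {58, 59, 60}}.
int(A) = ⋃ {U ∈ τ : U ⊆ A}. Opens contained in A: ∅.
Taking the union of these: int(A) = ∅.
cl(A) = ⋂ {C closed : A ⊆ C}. Closed sets containing A: {58, 59, 60}.
Intersecting these: cl(A) = {58, 59, 60}.
∂A = cl(A) ∖ int(A) = {58, 59, 60} ∖ ∅ = {58, 59, 60}.


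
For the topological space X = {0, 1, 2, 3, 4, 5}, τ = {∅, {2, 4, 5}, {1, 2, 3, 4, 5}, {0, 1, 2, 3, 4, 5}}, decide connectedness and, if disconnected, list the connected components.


(X, τ) is connected.

Find clopen sets (U ∈ τ with X ∖ U ∈ τ):
  U = ∅, X ∖ U = {0, 1, 2, 3, 4, 5} — both open, so U is clopen.
  U = {0, 1, 2, 3, 4, 5}, X ∖ U = ∅ — both open, so U is clopen.
Only trivial clopens (∅ and X) exist, so (X, τ) is connected.
Compute connected components by grouping points that agree on all clopens:
  component: {0, 1, 2, 3, 4, 5}


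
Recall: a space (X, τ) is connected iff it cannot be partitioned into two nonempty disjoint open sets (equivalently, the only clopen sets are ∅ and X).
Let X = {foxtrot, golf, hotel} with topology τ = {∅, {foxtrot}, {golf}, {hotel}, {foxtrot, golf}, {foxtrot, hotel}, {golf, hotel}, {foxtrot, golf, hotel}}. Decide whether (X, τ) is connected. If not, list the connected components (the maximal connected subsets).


(X, τ) is disconnected; components = [{foxtrot}, {golf}, {hotel}].

Find clopen sets (U ∈ τ with X ∖ U ∈ τ):
  U = ∅, X ∖ U = {foxtrot, golf, hotel} — both open, so U is clopen.
  U = {foxtrot}, X ∖ U = {golf, hotel} — both open, so U is clopen.
  U = {golf}, X ∖ U = {foxtrot, hotel} — both open, so U is clopen.
  U = {hotel}, X ∖ U = {foxtrot, golf} — both open, so U is clopen.
  U = {foxtrot, golf}, X ∖ U = {hotel} — both open, so U is clopen.
  U = {foxtrot, hotel}, X ∖ U = {golf} — both open, so U is clopen.
  U = {golf, hotel}, X ∖ U = {foxtrot} — both open, so U is clopen.
  U = {foxtrot, golf, hotel}, X ∖ U = ∅ — both open, so U is clopen.
Nontrivial clopen(s) exist: e.g. {golf}. So (X, τ) is disconnected.
Compute connected components by grouping points that agree on all clopens:
  component: {foxtrot}
  component: {golf}
  component: {hotel}


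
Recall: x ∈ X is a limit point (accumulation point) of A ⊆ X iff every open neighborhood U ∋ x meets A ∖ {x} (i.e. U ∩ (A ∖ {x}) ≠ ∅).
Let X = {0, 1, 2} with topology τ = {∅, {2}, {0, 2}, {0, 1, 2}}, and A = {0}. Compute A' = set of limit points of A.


A' = {1}

For each x ∈ X, list the open sets U ∈ τ with x ∈ U, then check whether U ∩ (A ∖ {x}) ≠ ∅ for every such U.
  x = 0: open {0, 2} ∋ x has {0, 2} ∩ (A ∖ {0}) = ∅, so x is NOT a limit point.
  x = 1: opens ∋ x are {0, 1, 2}; each meets A ∖ {1}, so x IS a limit point.
  x = 2: open {2} ∋ x has {2} ∩ (A ∖ {2}) = ∅, so x is NOT a limit point.
Collecting: A' = {1}.


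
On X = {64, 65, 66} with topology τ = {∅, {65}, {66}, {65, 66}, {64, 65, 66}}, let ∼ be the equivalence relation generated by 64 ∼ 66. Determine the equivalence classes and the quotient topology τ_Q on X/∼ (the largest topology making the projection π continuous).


X/∼ = {[64=66], [65]}; |τ_Q| = 3.

Equivalence classes: [64=66], [65].
Quotient map π: X → X/∼ sends 64 ↦ [64=66], 65 ↦ [65], 66 ↦ [64=66].
For each subset V ⊆ X/∼, compute π^{-1}(V) ⊆ X and check whether π^{-1}(V) ∈ τ. V is open in τ_Q iff π^{-1}(V) ∈ τ.
  V = {}: π^{-1}(V) = ∅ ∈ τ ✓.
  V = {[64=66]}: π^{-1}(V) = {64, 66} ∉ τ ✗.
  V = {[65]}: π^{-1}(V) = {65} ∈ τ ✓.
  V = {[64=66], [65]}: π^{-1}(V) = {64, 65, 66} ∈ τ ✓.
Open sets in the quotient: τ_Q = {{}, {[65]}, {[64=66], [65]}} (3 elements).


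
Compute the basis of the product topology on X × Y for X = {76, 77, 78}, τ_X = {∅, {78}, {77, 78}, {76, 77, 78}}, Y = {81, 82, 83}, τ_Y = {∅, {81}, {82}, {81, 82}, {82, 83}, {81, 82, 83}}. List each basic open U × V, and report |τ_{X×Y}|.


Basis B = {∅ × ∅, {78} × {81}, {78} × {82}, {77, 78} × {81}, {77, 78} × {82}, {78} × {81, 82}, {78} × {82, 83}, {76, 77, 78} × {81}, {76, 77, 78} × {82}, {78} × {81, 82, 83}, {77, 78} × {81, 82}, {77, 78} × {82, 83}, {76, 77, 78} × {81, 82}, {76, 77, 78} × {82, 83}, {77, 78} × {81, 82, 83}, {76, 77, 78} × {81, 82, 83}}; |τ_{X×Y}| = 40.

Enumerate products U × V with U ∈ τ_X, V ∈ τ_Y (deduplicated):
  ∅ × ∅ = {} (∅)
  {78} × {81} = {(78,81)}
  {78} × {82} = {(78,82)}
  {77, 78} × {81} = {(77,81), (78,81)}
  {77, 78} × {82} = {(77,82), (78,82)}
  {78} × {81, 82} = {(78,81), (78,82)}
  {78} × {82, 83} = {(78,82), (78,83)}
  {76, 77, 78} × {81} = {(76,81), (77,81), (78,81)}
  {76, 77, 78} × {82} = {(76,82), (77,82), (78,82)}
  {78} × {81, 82, 83} = {(78,81), (78,82), (78,83)}
  {77, 78} × {81, 82} = {(77,81), (77,82), (78,81), (78,82)}
  {77, 78} × {82, 83} = {(77,82), (77,83), (78,82), (78,83)}
  {76, 77, 78} × {81, 82} = {(76,81), (76,82), (77,81), (77,82), (78,81), (78,82)}
  {76, 77, 78} × {82, 83} = {(76,82), (76,83), (77,82), (77,83), (78,82), (78,83)}
  {77, 78} × {81, 82, 83} = {(77,81), (77,82), (77,83), (78,81), (78,82), (78,83)}
  {76, 77, 78} × {81, 82, 83} = {(76,81), (76,82), (76,83), (77,81), (77,82), (77,83), (78,81), (78,82), (78,83)}
These 16 distinct sets form the basis B.
Close under arbitrary unions to get τ_{X×Y}; counting gives |τ_{X×Y}| = 40.


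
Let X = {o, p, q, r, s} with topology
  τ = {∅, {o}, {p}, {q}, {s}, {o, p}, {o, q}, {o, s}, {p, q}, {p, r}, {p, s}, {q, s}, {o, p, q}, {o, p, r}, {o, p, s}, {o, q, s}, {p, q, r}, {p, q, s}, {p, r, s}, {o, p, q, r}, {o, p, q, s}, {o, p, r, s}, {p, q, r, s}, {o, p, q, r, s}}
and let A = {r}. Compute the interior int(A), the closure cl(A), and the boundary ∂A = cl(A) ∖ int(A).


int(A) = ∅, cl(A) = {r}, ∂A = {r}.

Closed sets in (X, τ) are complements of opens:
  closed(X, τ) = {∅, {o}, {q}, {r}, {s}, {o, q}, {o, r}, {o, s}, {p, r}, {q, r}, {q, s}, {r, s}, {o, p, r}, {o, q, r}, {o, q, s}, {o, r, s}, {p, q, r}, {p, r, s}, {q, r, s}, {o, p, q, r}, {o, p, r, s}, {o, q, r, s}, {p, q, r, s}, {o, p, q, r, s}}.
int(A) = ⋃ {U ∈ τ : U ⊆ A}. Opens contained in A: ∅.
Taking the union of these: int(A) = ∅.
cl(A) = ⋂ {C closed : A ⊆ C}. Closed sets containing A: {r}, {o, r}, {p, r}, {q, r}, {r, s}, {o, p, r}, {o, q, r}, {o, r, s}, {p, q, r}, {p, r, s}, {q, r, s}, {o, p, q, r}, {o, p, r, s}, {o, q, r, s}, {p, q, r, s}, {o, p, q, r, s}.
Intersecting these: cl(A) = {r}.
∂A = cl(A) ∖ int(A) = {r} ∖ ∅ = {r}.


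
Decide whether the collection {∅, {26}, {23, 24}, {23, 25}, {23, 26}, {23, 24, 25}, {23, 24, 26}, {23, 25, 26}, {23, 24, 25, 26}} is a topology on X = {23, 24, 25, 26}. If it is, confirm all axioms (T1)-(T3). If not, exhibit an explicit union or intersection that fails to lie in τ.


τ is NOT a topology on X.

Axiom (T1): ∅ ∈ τ? Yes; X ∈ τ? Yes.
Axiom (T2/T3): check pairwise unions and intersections of members of τ.
Counterexample for (T3): {23, 24} ∩ {23, 25} = {23} ∉ τ. Therefore τ is NOT a topology.


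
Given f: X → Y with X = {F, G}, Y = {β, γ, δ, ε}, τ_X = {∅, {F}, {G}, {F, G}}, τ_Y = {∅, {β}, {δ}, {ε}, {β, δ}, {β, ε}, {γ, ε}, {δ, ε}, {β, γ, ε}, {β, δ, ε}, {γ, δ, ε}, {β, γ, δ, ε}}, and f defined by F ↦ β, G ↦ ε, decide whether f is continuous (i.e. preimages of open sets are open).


f IS continuous.

Compute f^{-1}(U) for each U ∈ τ_Y:
  U = ∅: f^{-1}(U) = ∅ ∈ τ_X ✓.
  U = {β}: f^{-1}(U) = {F} ∈ τ_X ✓.
  U = {δ}: f^{-1}(U) = ∅ ∈ τ_X ✓.
  U = {ε}: f^{-1}(U) = {G} ∈ τ_X ✓.
  U = {β, δ}: f^{-1}(U) = {F} ∈ τ_X ✓.
  U = {β, ε}: f^{-1}(U) = {F, G} ∈ τ_X ✓.
  U = {γ, ε}: f^{-1}(U) = {G} ∈ τ_X ✓.
  U = {δ, ε}: f^{-1}(U) = {G} ∈ τ_X ✓.
  U = {β, γ, ε}: f^{-1}(U) = {F, G} ∈ τ_X ✓.
  U = {β, δ, ε}: f^{-1}(U) = {F, G} ∈ τ_X ✓.
  U = {γ, δ, ε}: f^{-1}(U) = {G} ∈ τ_X ✓.
  U = {β, γ, δ, ε}: f^{-1}(U) = {F, G} ∈ τ_X ✓.
Every preimage lies in τ_X, so f IS continuous.


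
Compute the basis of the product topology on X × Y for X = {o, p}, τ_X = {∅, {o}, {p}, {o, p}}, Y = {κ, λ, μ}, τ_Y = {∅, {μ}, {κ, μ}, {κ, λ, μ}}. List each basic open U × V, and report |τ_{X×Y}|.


Basis B = {∅ × ∅, {o} × {μ}, {p} × {μ}, {o} × {κ, μ}, {o, p} × {μ}, {p} × {κ, μ}, {o} × {κ, λ, μ}, {p} × {κ, λ, μ}, {o, p} × {κ, μ}, {o, p} × {κ, λ, μ}}; |τ_{X×Y}| = 16.

Enumerate products U × V with U ∈ τ_X, V ∈ τ_Y (deduplicated):
  ∅ × ∅ = {} (∅)
  {o} × {μ} = {(o,μ)}
  {p} × {μ} = {(p,μ)}
  {o} × {κ, μ} = {(o,κ), (o,μ)}
  {o, p} × {μ} = {(o,μ), (p,μ)}
  {p} × {κ, μ} = {(p,κ), (p,μ)}
  {o} × {κ, λ, μ} = {(o,κ), (o,λ), (o,μ)}
  {p} × {κ, λ, μ} = {(p,κ), (p,λ), (p,μ)}
  {o, p} × {κ, μ} = {(o,κ), (o,μ), (p,κ), (p,μ)}
  {o, p} × {κ, λ, μ} = {(o,κ), (o,λ), (o,μ), (p,κ), (p,λ), (p,μ)}
These 10 distinct sets form the basis B.
Close under arbitrary unions to get τ_{X×Y}; counting gives |τ_{X×Y}| = 16.


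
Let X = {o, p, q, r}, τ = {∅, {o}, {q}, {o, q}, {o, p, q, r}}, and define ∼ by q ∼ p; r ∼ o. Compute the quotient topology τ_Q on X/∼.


X/∼ = {[o=r], [p=q]}; |τ_Q| = 2.

Equivalence classes: [o=r], [p=q].
Quotient map π: X → X/∼ sends o ↦ [o=r], p ↦ [p=q], q ↦ [p=q], r ↦ [o=r].
For each subset V ⊆ X/∼, compute π^{-1}(V) ⊆ X and check whether π^{-1}(V) ∈ τ. V is open in τ_Q iff π^{-1}(V) ∈ τ.
  V = {}: π^{-1}(V) = ∅ ∈ τ ✓.
  V = {[o=r]}: π^{-1}(V) = {o, r} ∉ τ ✗.
  V = {[p=q]}: π^{-1}(V) = {p, q} ∉ τ ✗.
  V = {[o=r], [p=q]}: π^{-1}(V) = {o, p, q, r} ∈ τ ✓.
Open sets in the quotient: τ_Q = {{}, {[o=r], [p=q]}} (2 elements).


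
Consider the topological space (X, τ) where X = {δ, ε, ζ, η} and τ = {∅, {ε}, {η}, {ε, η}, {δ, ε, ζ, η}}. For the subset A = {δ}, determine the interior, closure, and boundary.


int(A) = ∅, cl(A) = {δ, ζ}, ∂A = {δ, ζ}.

Closed sets in (X, τ) are complements of opens:
  closed(X, τ) = {∅, {δ, ζ}, {δ, ε, ζ}, {δ, ζ, η}, {δ, ε, ζ, η}}.
int(A) = ⋃ {U ∈ τ : U ⊆ A}. Opens contained in A: ∅.
Taking the union of these: int(A) = ∅.
cl(A) = ⋂ {C closed : A ⊆ C}. Closed sets containing A: {δ, ζ}, {δ, ε, ζ}, {δ, ζ, η}, {δ, ε, ζ, η}.
Intersecting these: cl(A) = {δ, ζ}.
∂A = cl(A) ∖ int(A) = {δ, ζ} ∖ ∅ = {δ, ζ}.


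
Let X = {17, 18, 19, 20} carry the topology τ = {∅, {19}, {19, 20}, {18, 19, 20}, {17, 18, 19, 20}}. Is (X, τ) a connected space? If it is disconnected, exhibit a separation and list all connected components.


(X, τ) is connected.

Find clopen sets (U ∈ τ with X ∖ U ∈ τ):
  U = ∅, X ∖ U = {17, 18, 19, 20} — both open, so U is clopen.
  U = {17, 18, 19, 20}, X ∖ U = ∅ — both open, so U is clopen.
Only trivial clopens (∅ and X) exist, so (X, τ) is connected.
Compute connected components by grouping points that agree on all clopens:
  component: {17, 18, 19, 20}


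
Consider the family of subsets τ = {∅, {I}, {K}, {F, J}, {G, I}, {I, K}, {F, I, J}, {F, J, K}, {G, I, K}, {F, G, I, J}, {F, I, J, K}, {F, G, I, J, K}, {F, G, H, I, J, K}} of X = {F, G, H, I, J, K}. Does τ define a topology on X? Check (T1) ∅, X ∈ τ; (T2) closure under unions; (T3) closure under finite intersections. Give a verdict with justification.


τ IS a topology on X.

Axiom (T1): ∅ ∈ τ? Yes; X ∈ τ? Yes.
Axiom (T2/T3): check pairwise unions and intersections of members of τ.
All pairwise intersections and unions checked — each lies in τ. Therefore τ satisfies (T1), (T2), (T3): it IS a topology on X.


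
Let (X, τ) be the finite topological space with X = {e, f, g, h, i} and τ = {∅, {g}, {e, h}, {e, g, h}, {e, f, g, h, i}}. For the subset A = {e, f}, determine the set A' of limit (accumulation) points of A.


A' = {f, h, i}

For each x ∈ X, list the open sets U ∈ τ with x ∈ U, then check whether U ∩ (A ∖ {x}) ≠ ∅ for every such U.
  x = e: open {e, h} ∋ x has {e, h} ∩ (A ∖ {e}) = ∅, so x is NOT a limit point.
  x = f: opens ∋ x are {e, f, g, h, i}; each meets A ∖ {f}, so x IS a limit point.
  x = g: open {g} ∋ x has {g} ∩ (A ∖ {g}) = ∅, so x is NOT a limit point.
  x = h: opens ∋ x are {e, h}, {e, g, h}, {e, f, g, h, i}; each meets A ∖ {h}, so x IS a limit point.
  x = i: opens ∋ x are {e, f, g, h, i}; each meets A ∖ {i}, so x IS a limit point.
Collecting: A' = {f, h, i}.


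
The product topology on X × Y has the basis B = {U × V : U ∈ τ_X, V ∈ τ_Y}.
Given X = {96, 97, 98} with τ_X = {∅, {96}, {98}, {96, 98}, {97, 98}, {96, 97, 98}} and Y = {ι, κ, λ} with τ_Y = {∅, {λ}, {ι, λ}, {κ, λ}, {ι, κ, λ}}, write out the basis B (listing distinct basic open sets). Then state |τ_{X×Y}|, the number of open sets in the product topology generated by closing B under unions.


Basis B = {∅ × ∅, {96} × {λ}, {98} × {λ}, {96} × {ι, λ}, {96} × {κ, λ}, {96, 98} × {λ}, {97, 98} × {λ}, {98} × {ι, λ}, {98} × {κ, λ}, {96} × {ι, κ, λ}, {96, 97, 98} × {λ}, {98} × {ι, κ, λ}, {96, 98} × {ι, λ}, {96, 98} × {κ, λ}, {97, 98} × {ι, λ}, {97, 98} × {κ, λ}, {96, 98} × {ι, κ, λ}, {96, 97, 98} × {ι, λ}, {96, 97, 98} × {κ, λ}, {97, 98} × {ι, κ, λ}, {96, 97, 98} × {ι, κ, λ}}; |τ_{X×Y}| = 70.

Enumerate products U × V with U ∈ τ_X, V ∈ τ_Y (deduplicated):
  ∅ × ∅ = {} (∅)
  {96} × {λ} = {(96,λ)}
  {98} × {λ} = {(98,λ)}
  {96} × {ι, λ} = {(96,ι), (96,λ)}
  {96} × {κ, λ} = {(96,κ), (96,λ)}
  {96, 98} × {λ} = {(96,λ), (98,λ)}
  {97, 98} × {λ} = {(97,λ), (98,λ)}
  {98} × {ι, λ} = {(98,ι), (98,λ)}
  {98} × {κ, λ} = {(98,κ), (98,λ)}
  {96} × {ι, κ, λ} = {(96,ι), (96,κ), (96,λ)}
  {96, 97, 98} × {λ} = {(96,λ), (97,λ), (98,λ)}
  {98} × {ι, κ, λ} = {(98,ι), (98,κ), (98,λ)}
  {96, 98} × {ι, λ} = {(96,ι), (96,λ), (98,ι), (98,λ)}
  {96, 98} × {κ, λ} = {(96,κ), (96,λ), (98,κ), (98,λ)}
  {97, 98} × {ι, λ} = {(97,ι), (97,λ), (98,ι), (98,λ)}
  {97, 98} × {κ, λ} = {(97,κ), (97,λ), (98,κ), (98,λ)}
  {96, 98} × {ι, κ, λ} = {(96,ι), (96,κ), (96,λ), (98,ι), (98,κ), (98,λ)}
  {96, 97, 98} × {ι, λ} = {(96,ι), (96,λ), (97,ι), (97,λ), (98,ι), (98,λ)}
  {96, 97, 98} × {κ, λ} = {(96,κ), (96,λ), (97,κ), (97,λ), (98,κ), (98,λ)}
  {97, 98} × {ι, κ, λ} = {(97,ι), (97,κ), (97,λ), (98,ι), (98,κ), (98,λ)}
  {96, 97, 98} × {ι, κ, λ} = {(96,ι), (96,κ), (96,λ), (97,ι), (97,κ), (97,λ), (98,ι), (98,κ), (98,λ)}
These 21 distinct sets form the basis B.
Close under arbitrary unions to get τ_{X×Y}; counting gives |τ_{X×Y}| = 70.


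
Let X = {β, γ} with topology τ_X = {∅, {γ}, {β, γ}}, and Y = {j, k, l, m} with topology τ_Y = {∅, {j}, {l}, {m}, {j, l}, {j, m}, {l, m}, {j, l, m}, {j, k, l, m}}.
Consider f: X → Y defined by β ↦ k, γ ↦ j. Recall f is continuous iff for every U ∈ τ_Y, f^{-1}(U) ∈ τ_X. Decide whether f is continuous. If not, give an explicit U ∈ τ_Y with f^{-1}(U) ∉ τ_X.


f IS continuous.

Compute f^{-1}(U) for each U ∈ τ_Y:
  U = ∅: f^{-1}(U) = ∅ ∈ τ_X ✓.
  U = {j}: f^{-1}(U) = {γ} ∈ τ_X ✓.
  U = {l}: f^{-1}(U) = ∅ ∈ τ_X ✓.
  U = {m}: f^{-1}(U) = ∅ ∈ τ_X ✓.
  U = {j, l}: f^{-1}(U) = {γ} ∈ τ_X ✓.
  U = {j, m}: f^{-1}(U) = {γ} ∈ τ_X ✓.
  U = {l, m}: f^{-1}(U) = ∅ ∈ τ_X ✓.
  U = {j, l, m}: f^{-1}(U) = {γ} ∈ τ_X ✓.
  U = {j, k, l, m}: f^{-1}(U) = {β, γ} ∈ τ_X ✓.
Every preimage lies in τ_X, so f IS continuous.


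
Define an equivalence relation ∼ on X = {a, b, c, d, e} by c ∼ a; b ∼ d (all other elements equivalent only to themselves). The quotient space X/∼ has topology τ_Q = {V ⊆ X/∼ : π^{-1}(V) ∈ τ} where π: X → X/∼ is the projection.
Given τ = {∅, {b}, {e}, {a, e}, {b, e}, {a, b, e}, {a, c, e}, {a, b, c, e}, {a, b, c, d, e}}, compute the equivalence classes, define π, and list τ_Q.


X/∼ = {[a=c], [b=d], [e]}; |τ_Q| = 4.

Equivalence classes: [a=c], [b=d], [e].
Quotient map π: X → X/∼ sends a ↦ [a=c], b ↦ [b=d], c ↦ [a=c], d ↦ [b=d], e ↦ [e].
For each subset V ⊆ X/∼, compute π^{-1}(V) ⊆ X and check whether π^{-1}(V) ∈ τ. V is open in τ_Q iff π^{-1}(V) ∈ τ.
  V = {}: π^{-1}(V) = ∅ ∈ τ ✓.
  V = {[a=c]}: π^{-1}(V) = {a, c} ∉ τ ✗.
  V = {[b=d]}: π^{-1}(V) = {b, d} ∉ τ ✗.
  V = {[a=c], [b=d]}: π^{-1}(V) = {a, b, c, d} ∉ τ ✗.
  V = {[e]}: π^{-1}(V) = {e} ∈ τ ✓.
  V = {[a=c], [e]}: π^{-1}(V) = {a, c, e} ∈ τ ✓.
  V = {[b=d], [e]}: π^{-1}(V) = {b, d, e} ∉ τ ✗.
  V = {[a=c], [b=d], [e]}: π^{-1}(V) = {a, b, c, d, e} ∈ τ ✓.
Open sets in the quotient: τ_Q = {{}, {[e]}, {[a=c], [e]}, {[a=c], [b=d], [e]}} (4 elements).


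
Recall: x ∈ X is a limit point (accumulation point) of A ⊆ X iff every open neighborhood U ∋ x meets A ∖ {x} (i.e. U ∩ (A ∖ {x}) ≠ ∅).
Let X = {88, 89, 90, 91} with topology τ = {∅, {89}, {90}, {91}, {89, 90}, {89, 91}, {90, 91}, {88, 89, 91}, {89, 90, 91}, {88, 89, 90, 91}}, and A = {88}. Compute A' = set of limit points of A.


A' = ∅

For each x ∈ X, list the open sets U ∈ τ with x ∈ U, then check whether U ∩ (A ∖ {x}) ≠ ∅ for every such U.
  x = 88: open {88, 89, 91} ∋ x has {88, 89, 91} ∩ (A ∖ {88}) = ∅, so x is NOT a limit point.
  x = 89: open {89} ∋ x has {89} ∩ (A ∖ {89}) = ∅, so x is NOT a limit point.
  x = 90: open {90} ∋ x has {90} ∩ (A ∖ {90}) = ∅, so x is NOT a limit point.
  x = 91: open {91} ∋ x has {91} ∩ (A ∖ {91}) = ∅, so x is NOT a limit point.
Collecting: A' = ∅.


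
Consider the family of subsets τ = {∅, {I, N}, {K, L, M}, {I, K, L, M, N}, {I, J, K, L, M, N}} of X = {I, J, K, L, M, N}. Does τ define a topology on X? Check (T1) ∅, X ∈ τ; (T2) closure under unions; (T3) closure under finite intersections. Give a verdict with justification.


τ IS a topology on X.

Axiom (T1): ∅ ∈ τ? Yes; X ∈ τ? Yes.
Axiom (T2/T3): check pairwise unions and intersections of members of τ.
All pairwise intersections and unions checked — each lies in τ. Therefore τ satisfies (T1), (T2), (T3): it IS a topology on X.


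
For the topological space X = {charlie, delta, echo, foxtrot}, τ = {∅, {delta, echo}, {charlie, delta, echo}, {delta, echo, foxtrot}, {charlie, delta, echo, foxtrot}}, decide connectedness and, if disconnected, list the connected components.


(X, τ) is connected.

Find clopen sets (U ∈ τ with X ∖ U ∈ τ):
  U = ∅, X ∖ U = {charlie, delta, echo, foxtrot} — both open, so U is clopen.
  U = {charlie, delta, echo, foxtrot}, X ∖ U = ∅ — both open, so U is clopen.
Only trivial clopens (∅ and X) exist, so (X, τ) is connected.
Compute connected components by grouping points that agree on all clopens:
  component: {charlie, delta, echo, foxtrot}


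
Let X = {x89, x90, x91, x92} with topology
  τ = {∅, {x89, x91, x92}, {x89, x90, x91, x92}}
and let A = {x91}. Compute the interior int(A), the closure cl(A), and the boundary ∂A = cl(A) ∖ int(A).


int(A) = ∅, cl(A) = {x89, x90, x91, x92}, ∂A = {x89, x90, x91, x92}.

Closed sets in (X, τ) are complements of opens:
  closed(X, τ) = {∅, {x90}, {x89, x90, x91, x92}}.
int(A) = ⋃ {U ∈ τ : U ⊆ A}. Opens contained in A: ∅.
Taking the union of these: int(A) = ∅.
cl(A) = ⋂ {C closed : A ⊆ C}. Closed sets containing A: {x89, x90, x91, x92}.
Intersecting these: cl(A) = {x89, x90, x91, x92}.
∂A = cl(A) ∖ int(A) = {x89, x90, x91, x92} ∖ ∅ = {x89, x90, x91, x92}.


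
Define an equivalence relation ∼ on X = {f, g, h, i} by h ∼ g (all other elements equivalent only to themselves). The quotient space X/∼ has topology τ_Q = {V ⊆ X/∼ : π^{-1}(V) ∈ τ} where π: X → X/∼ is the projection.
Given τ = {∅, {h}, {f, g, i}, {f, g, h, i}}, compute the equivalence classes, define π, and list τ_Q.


X/∼ = {[f], [g=h], [i]}; |τ_Q| = 2.

Equivalence classes: [f], [g=h], [i].
Quotient map π: X → X/∼ sends f ↦ [f], g ↦ [g=h], h ↦ [g=h], i ↦ [i].
For each subset V ⊆ X/∼, compute π^{-1}(V) ⊆ X and check whether π^{-1}(V) ∈ τ. V is open in τ_Q iff π^{-1}(V) ∈ τ.
  V = {}: π^{-1}(V) = ∅ ∈ τ ✓.
  V = {[f]}: π^{-1}(V) = {f} ∉ τ ✗.
  V = {[g=h]}: π^{-1}(V) = {g, h} ∉ τ ✗.
  V = {[f], [g=h]}: π^{-1}(V) = {f, g, h} ∉ τ ✗.
  V = {[i]}: π^{-1}(V) = {i} ∉ τ ✗.
  V = {[f], [i]}: π^{-1}(V) = {f, i} ∉ τ ✗.
  V = {[g=h], [i]}: π^{-1}(V) = {g, h, i} ∉ τ ✗.
  V = {[f], [g=h], [i]}: π^{-1}(V) = {f, g, h, i} ∈ τ ✓.
Open sets in the quotient: τ_Q = {{}, {[f], [g=h], [i]}} (2 elements).


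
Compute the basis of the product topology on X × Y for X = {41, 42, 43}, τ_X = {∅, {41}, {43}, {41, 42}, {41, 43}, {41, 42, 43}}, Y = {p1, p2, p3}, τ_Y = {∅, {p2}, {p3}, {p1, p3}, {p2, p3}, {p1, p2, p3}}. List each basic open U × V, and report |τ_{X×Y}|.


Basis B = {∅ × ∅, {41} × {p2}, {41} × {p3}, {43} × {p2}, {43} × {p3}, {41} × {p1, p3}, {41} × {p2, p3}, {41, 42} × {p2}, {41, 43} × {p2}, {41, 42} × {p3}, {41, 43} × {p3}, {43} × {p1, p3}, {43} × {p2, p3}, {41} × {p1, p2, p3}, {41, 42, 43} × {p2}, {41, 42, 43} × {p3}, {43} × {p1, p2, p3}, {41, 42} × {p1, p3}, {41, 43} × {p1, p3}, {41, 42} × {p2, p3}, {41, 43} × {p2, p3}, {41, 42} × {p1, p2, p3}, {41, 43} × {p1, p2, p3}, {41, 42, 43} × {p1, p3}, {41, 42, 43} × {p2, p3}, {41, 42, 43} × {p1, p2, p3}}; |τ_{X×Y}| = 108.

Enumerate products U × V with U ∈ τ_X, V ∈ τ_Y (deduplicated):
  ∅ × ∅ = {} (∅)
  {41} × {p2} = {(41,p2)}
  {41} × {p3} = {(41,p3)}
  {43} × {p2} = {(43,p2)}
  {43} × {p3} = {(43,p3)}
  {41} × {p1, p3} = {(41,p1), (41,p3)}
  {41} × {p2, p3} = {(41,p2), (41,p3)}
  {41, 42} × {p2} = {(41,p2), (42,p2)}
  {41, 43} × {p2} = {(41,p2), (43,p2)}
  {41, 42} × {p3} = {(41,p3), (42,p3)}
  {41, 43} × {p3} = {(41,p3), (43,p3)}
  {43} × {p1, p3} = {(43,p1), (43,p3)}
  {43} × {p2, p3} = {(43,p2), (43,p3)}
  {41} × {p1, p2, p3} = {(41,p1), (41,p2), (41,p3)}
  {41, 42, 43} × {p2} = {(41,p2), (42,p2), (43,p2)}
  {41, 42, 43} × {p3} = {(41,p3), (42,p3), (43,p3)}
  {43} × {p1, p2, p3} = {(43,p1), (43,p2), (43,p3)}
  {41, 42} × {p1, p3} = {(41,p1), (41,p3), (42,p1), (42,p3)}
  {41, 43} × {p1, p3} = {(41,p1), (41,p3), (43,p1), (43,p3)}
  {41, 42} × {p2, p3} = {(41,p2), (41,p3), (42,p2), (42,p3)}
  {41, 43} × {p2, p3} = {(41,p2), (41,p3), (43,p2), (43,p3)}
  {41, 42} × {p1, p2, p3} = {(41,p1), (41,p2), (41,p3), (42,p1), (42,p2), (42,p3)}
  {41, 43} × {p1, p2, p3} = {(41,p1), (41,p2), (41,p3), (43,p1), (43,p2), (43,p3)}
  {41, 42, 43} × {p1, p3} = {(41,p1), (41,p3), (42,p1), (42,p3), (43,p1), (43,p3)}
  {41, 42, 43} × {p2, p3} = {(41,p2), (41,p3), (42,p2), (42,p3), (43,p2), (43,p3)}
  {41, 42, 43} × {p1, p2, p3} = {(41,p1), (41,p2), (41,p3), (42,p1), (42,p2), (42,p3), (43,p1), (43,p2), (43,p3)}
These 26 distinct sets form the basis B.
Close under arbitrary unions to get τ_{X×Y}; counting gives |τ_{X×Y}| = 108.


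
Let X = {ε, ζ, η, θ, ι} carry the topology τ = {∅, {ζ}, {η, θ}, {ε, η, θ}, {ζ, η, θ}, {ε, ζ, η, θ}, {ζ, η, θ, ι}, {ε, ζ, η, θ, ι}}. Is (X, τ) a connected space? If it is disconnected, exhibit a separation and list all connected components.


(X, τ) is connected.

Find clopen sets (U ∈ τ with X ∖ U ∈ τ):
  U = ∅, X ∖ U = {ε, ζ, η, θ, ι} — both open, so U is clopen.
  U = {ε, ζ, η, θ, ι}, X ∖ U = ∅ — both open, so U is clopen.
Only trivial clopens (∅ and X) exist, so (X, τ) is connected.
Compute connected components by grouping points that agree on all clopens:
  component: {ε, ζ, η, θ, ι}


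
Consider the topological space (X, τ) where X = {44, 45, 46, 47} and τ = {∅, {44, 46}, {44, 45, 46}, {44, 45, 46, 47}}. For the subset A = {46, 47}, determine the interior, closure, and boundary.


int(A) = ∅, cl(A) = {44, 45, 46, 47}, ∂A = {44, 45, 46, 47}.

Closed sets in (X, τ) are complements of opens:
  closed(X, τ) = {∅, {47}, {45, 47}, {44, 45, 46, 47}}.
int(A) = ⋃ {U ∈ τ : U ⊆ A}. Opens contained in A: ∅.
Taking the union of these: int(A) = ∅.
cl(A) = ⋂ {C closed : A ⊆ C}. Closed sets containing A: {44, 45, 46, 47}.
Intersecting these: cl(A) = {44, 45, 46, 47}.
∂A = cl(A) ∖ int(A) = {44, 45, 46, 47} ∖ ∅ = {44, 45, 46, 47}.


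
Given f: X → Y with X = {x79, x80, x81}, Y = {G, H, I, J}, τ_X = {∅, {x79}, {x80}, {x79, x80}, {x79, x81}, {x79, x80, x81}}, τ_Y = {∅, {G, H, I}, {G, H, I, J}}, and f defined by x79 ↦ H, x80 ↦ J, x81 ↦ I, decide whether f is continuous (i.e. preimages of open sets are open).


f IS continuous.

Compute f^{-1}(U) for each U ∈ τ_Y:
  U = ∅: f^{-1}(U) = ∅ ∈ τ_X ✓.
  U = {G, H, I}: f^{-1}(U) = {x79, x81} ∈ τ_X ✓.
  U = {G, H, I, J}: f^{-1}(U) = {x79, x80, x81} ∈ τ_X ✓.
Every preimage lies in τ_X, so f IS continuous.


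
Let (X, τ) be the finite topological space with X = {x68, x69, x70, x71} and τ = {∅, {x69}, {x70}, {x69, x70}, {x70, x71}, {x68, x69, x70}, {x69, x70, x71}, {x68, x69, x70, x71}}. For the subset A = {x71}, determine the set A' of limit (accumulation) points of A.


A' = ∅

For each x ∈ X, list the open sets U ∈ τ with x ∈ U, then check whether U ∩ (A ∖ {x}) ≠ ∅ for every such U.
  x = x68: open {x68, x69, x70} ∋ x has {x68, x69, x70} ∩ (A ∖ {x68}) = ∅, so x is NOT a limit point.
  x = x69: open {x69} ∋ x has {x69} ∩ (A ∖ {x69}) = ∅, so x is NOT a limit point.
  x = x70: open {x70} ∋ x has {x70} ∩ (A ∖ {x70}) = ∅, so x is NOT a limit point.
  x = x71: open {x70, x71} ∋ x has {x70, x71} ∩ (A ∖ {x71}) = ∅, so x is NOT a limit point.
Collecting: A' = ∅.


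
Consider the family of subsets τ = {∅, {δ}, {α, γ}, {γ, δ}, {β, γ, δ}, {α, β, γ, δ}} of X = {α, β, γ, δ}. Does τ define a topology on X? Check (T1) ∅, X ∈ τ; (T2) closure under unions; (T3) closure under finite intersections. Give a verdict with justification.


τ is NOT a topology on X.

Axiom (T1): ∅ ∈ τ? Yes; X ∈ τ? Yes.
Axiom (T2/T3): check pairwise unions and intersections of members of τ.
Counterexample for (T2): {δ} ∪ {α, γ} = {α, γ, δ} ∉ τ. Therefore τ is NOT a topology.


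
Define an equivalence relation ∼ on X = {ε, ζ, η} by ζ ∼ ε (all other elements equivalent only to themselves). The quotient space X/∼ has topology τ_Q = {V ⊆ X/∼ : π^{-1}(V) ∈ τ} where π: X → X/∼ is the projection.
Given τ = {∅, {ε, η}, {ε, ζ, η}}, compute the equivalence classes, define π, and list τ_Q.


X/∼ = {[ε=ζ], [η]}; |τ_Q| = 2.

Equivalence classes: [ε=ζ], [η].
Quotient map π: X → X/∼ sends ε ↦ [ε=ζ], ζ ↦ [ε=ζ], η ↦ [η].
For each subset V ⊆ X/∼, compute π^{-1}(V) ⊆ X and check whether π^{-1}(V) ∈ τ. V is open in τ_Q iff π^{-1}(V) ∈ τ.
  V = {}: π^{-1}(V) = ∅ ∈ τ ✓.
  V = {[ε=ζ]}: π^{-1}(V) = {ε, ζ} ∉ τ ✗.
  V = {[η]}: π^{-1}(V) = {η} ∉ τ ✗.
  V = {[ε=ζ], [η]}: π^{-1}(V) = {ε, ζ, η} ∈ τ ✓.
Open sets in the quotient: τ_Q = {{}, {[ε=ζ], [η]}} (2 elements).


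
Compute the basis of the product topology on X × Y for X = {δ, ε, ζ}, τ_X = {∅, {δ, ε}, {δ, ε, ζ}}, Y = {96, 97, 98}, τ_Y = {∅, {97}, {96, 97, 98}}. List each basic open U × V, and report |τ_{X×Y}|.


Basis B = {∅ × ∅, {δ, ε} × {97}, {δ, ε, ζ} × {97}, {δ, ε} × {96, 97, 98}, {δ, ε, ζ} × {96, 97, 98}}; |τ_{X×Y}| = 6.

Enumerate products U × V with U ∈ τ_X, V ∈ τ_Y (deduplicated):
  ∅ × ∅ = {} (∅)
  {δ, ε} × {97} = {(δ,97), (ε,97)}
  {δ, ε, ζ} × {97} = {(δ,97), (ε,97), (ζ,97)}
  {δ, ε} × {96, 97, 98} = {(δ,96), (δ,97), (δ,98), (ε,96), (ε,97), (ε,98)}
  {δ, ε, ζ} × {96, 97, 98} = {(δ,96), (δ,97), (δ,98), (ε,96), (ε,97), (ε,98), (ζ,96), (ζ,97), (ζ,98)}
These 5 distinct sets form the basis B.
Close under arbitrary unions to get τ_{X×Y}; counting gives |τ_{X×Y}| = 6.


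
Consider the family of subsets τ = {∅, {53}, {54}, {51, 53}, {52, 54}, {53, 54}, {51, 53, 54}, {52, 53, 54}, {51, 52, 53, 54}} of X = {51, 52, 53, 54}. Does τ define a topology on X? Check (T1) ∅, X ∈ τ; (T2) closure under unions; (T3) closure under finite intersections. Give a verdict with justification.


τ IS a topology on X.

Axiom (T1): ∅ ∈ τ? Yes; X ∈ τ? Yes.
Axiom (T2/T3): check pairwise unions and intersections of members of τ.
All pairwise intersections and unions checked — each lies in τ. Therefore τ satisfies (T1), (T2), (T3): it IS a topology on X.


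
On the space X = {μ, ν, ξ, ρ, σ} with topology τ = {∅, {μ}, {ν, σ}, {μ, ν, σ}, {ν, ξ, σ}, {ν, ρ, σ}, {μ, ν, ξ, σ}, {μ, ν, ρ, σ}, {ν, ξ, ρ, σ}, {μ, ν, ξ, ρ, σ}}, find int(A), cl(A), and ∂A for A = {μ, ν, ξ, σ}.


int(A) = {μ, ν, ξ, σ}, cl(A) = {μ, ν, ξ, ρ, σ}, ∂A = {ρ}.

Closed sets in (X, τ) are complements of opens:
  closed(X, τ) = {∅, {μ}, {ξ}, {ρ}, {μ, ξ}, {μ, ρ}, {ξ, ρ}, {μ, ξ, ρ}, {ν, ξ, ρ, σ}, {μ, ν, ξ, ρ, σ}}.
int(A) = ⋃ {U ∈ τ : U ⊆ A}. Opens contained in A: ∅, {μ}, {ν, σ}, {μ, ν, σ}, {ν, ξ, σ}, {μ, ν, ξ, σ}.
Taking the union of these: int(A) = {μ, ν, ξ, σ}.
cl(A) = ⋂ {C closed : A ⊆ C}. Closed sets containing A: {μ, ν, ξ, ρ, σ}.
Intersecting these: cl(A) = {μ, ν, ξ, ρ, σ}.
∂A = cl(A) ∖ int(A) = {μ, ν, ξ, ρ, σ} ∖ {μ, ν, ξ, σ} = {ρ}.


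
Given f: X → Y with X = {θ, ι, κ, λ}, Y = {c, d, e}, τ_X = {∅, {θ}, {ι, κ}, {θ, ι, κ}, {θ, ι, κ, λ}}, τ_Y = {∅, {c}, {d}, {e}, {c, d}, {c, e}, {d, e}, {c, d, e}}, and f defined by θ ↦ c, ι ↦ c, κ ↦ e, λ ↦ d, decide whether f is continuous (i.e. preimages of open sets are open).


f is NOT continuous.

Compute f^{-1}(U) for each U ∈ τ_Y:
  U = ∅: f^{-1}(U) = ∅ ∈ τ_X ✓.
  U = {c}: f^{-1}(U) = {θ, ι} ∉ τ_X ✗.
  U = {d}: f^{-1}(U) = {λ} ∉ τ_X ✗.
  U = {e}: f^{-1}(U) = {κ} ∉ τ_X ✗.
  U = {c, d}: f^{-1}(U) = {θ, ι, λ} ∉ τ_X ✗.
  U = {c, e}: f^{-1}(U) = {θ, ι, κ} ∈ τ_X ✓.
  U = {d, e}: f^{-1}(U) = {κ, λ} ∉ τ_X ✗.
  U = {c, d, e}: f^{-1}(U) = {θ, ι, κ, λ} ∈ τ_X ✓.
Found U = {c} with f^{-1}(U) = {θ, ι} not in τ_X. Therefore f is NOT continuous.


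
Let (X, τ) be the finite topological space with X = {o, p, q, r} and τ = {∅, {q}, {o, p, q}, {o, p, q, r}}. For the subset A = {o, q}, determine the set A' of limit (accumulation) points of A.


A' = {o, p, r}

For each x ∈ X, list the open sets U ∈ τ with x ∈ U, then check whether U ∩ (A ∖ {x}) ≠ ∅ for every such U.
  x = o: opens ∋ x are {o, p, q}, {o, p, q, r}; each meets A ∖ {o}, so x IS a limit point.
  x = p: opens ∋ x are {o, p, q}, {o, p, q, r}; each meets A ∖ {p}, so x IS a limit point.
  x = q: open {q} ∋ x has {q} ∩ (A ∖ {q}) = ∅, so x is NOT a limit point.
  x = r: opens ∋ x are {o, p, q, r}; each meets A ∖ {r}, so x IS a limit point.
Collecting: A' = {o, p, r}.


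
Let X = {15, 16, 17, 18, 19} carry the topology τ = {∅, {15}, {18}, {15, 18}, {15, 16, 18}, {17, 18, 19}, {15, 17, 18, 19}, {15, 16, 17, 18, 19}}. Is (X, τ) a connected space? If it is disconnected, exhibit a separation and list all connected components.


(X, τ) is connected.

Find clopen sets (U ∈ τ with X ∖ U ∈ τ):
  U = ∅, X ∖ U = {15, 16, 17, 18, 19} — both open, so U is clopen.
  U = {15, 16, 17, 18, 19}, X ∖ U = ∅ — both open, so U is clopen.
Only trivial clopens (∅ and X) exist, so (X, τ) is connected.
Compute connected components by grouping points that agree on all clopens:
  component: {15, 16, 17, 18, 19}


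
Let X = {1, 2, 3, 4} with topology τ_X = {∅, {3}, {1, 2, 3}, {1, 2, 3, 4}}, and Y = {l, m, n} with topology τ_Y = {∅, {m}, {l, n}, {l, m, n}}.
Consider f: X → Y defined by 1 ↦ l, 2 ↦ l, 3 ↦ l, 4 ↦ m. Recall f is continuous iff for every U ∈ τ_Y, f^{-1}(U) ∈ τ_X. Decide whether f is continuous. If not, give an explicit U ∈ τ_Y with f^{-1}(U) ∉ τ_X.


f is NOT continuous.

Compute f^{-1}(U) for each U ∈ τ_Y:
  U = ∅: f^{-1}(U) = ∅ ∈ τ_X ✓.
  U = {m}: f^{-1}(U) = {4} ∉ τ_X ✗.
  U = {l, n}: f^{-1}(U) = {1, 2, 3} ∈ τ_X ✓.
  U = {l, m, n}: f^{-1}(U) = {1, 2, 3, 4} ∈ τ_X ✓.
Found U = {m} with f^{-1}(U) = {4} not in τ_X. Therefore f is NOT continuous.


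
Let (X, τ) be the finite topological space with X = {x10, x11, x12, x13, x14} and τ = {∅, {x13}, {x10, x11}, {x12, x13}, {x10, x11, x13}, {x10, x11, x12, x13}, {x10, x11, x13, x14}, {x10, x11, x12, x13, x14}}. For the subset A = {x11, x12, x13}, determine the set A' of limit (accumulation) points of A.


A' = {x10, x12, x14}

For each x ∈ X, list the open sets U ∈ τ with x ∈ U, then check whether U ∩ (A ∖ {x}) ≠ ∅ for every such U.
  x = x10: opens ∋ x are {x10, x11}, {x10, x11, x13}, {x10, x11, x12, x13}, {x10, x11, x13, x14}, {x10, x11, x12, x13, x14}; each meets A ∖ {x10}, so x IS a limit point.
  x = x11: open {x10, x11} ∋ x has {x10, x11} ∩ (A ∖ {x11}) = ∅, so x is NOT a limit point.
  x = x12: opens ∋ x are {x12, x13}, {x10, x11, x12, x13}, {x10, x11, x12, x13, x14}; each meets A ∖ {x12}, so x IS a limit point.
  x = x13: open {x13} ∋ x has {x13} ∩ (A ∖ {x13}) = ∅, so x is NOT a limit point.
  x = x14: opens ∋ x are {x10, x11, x13, x14}, {x10, x11, x12, x13, x14}; each meets A ∖ {x14}, so x IS a limit point.
Collecting: A' = {x10, x12, x14}.


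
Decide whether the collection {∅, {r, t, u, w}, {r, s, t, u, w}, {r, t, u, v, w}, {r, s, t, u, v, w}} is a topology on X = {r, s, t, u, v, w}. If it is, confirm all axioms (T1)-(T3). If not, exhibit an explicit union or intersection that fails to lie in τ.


τ IS a topology on X.

Axiom (T1): ∅ ∈ τ? Yes; X ∈ τ? Yes.
Axiom (T2/T3): check pairwise unions and intersections of members of τ.
All pairwise intersections and unions checked — each lies in τ. Therefore τ satisfies (T1), (T2), (T3): it IS a topology on X.


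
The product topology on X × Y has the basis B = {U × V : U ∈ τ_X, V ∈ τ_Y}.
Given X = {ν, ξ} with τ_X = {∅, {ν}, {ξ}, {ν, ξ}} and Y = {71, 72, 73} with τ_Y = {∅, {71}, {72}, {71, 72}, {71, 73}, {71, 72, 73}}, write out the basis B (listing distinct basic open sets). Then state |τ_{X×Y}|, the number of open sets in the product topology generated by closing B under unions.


Basis B = {∅ × ∅, {ν} × {71}, {ν} × {72}, {ξ} × {71}, {ξ} × {72}, {ν} × {71, 72}, {ν} × {71, 73}, {ν, ξ} × {71}, {ν, ξ} × {72}, {ξ} × {71, 72}, {ξ} × {71, 73}, {ν} × {71, 72, 73}, {ξ} × {71, 72, 73}, {ν, ξ} × {71, 72}, {ν, ξ} × {71, 73}, {ν, ξ} × {71, 72, 73}}; |τ_{X×Y}| = 36.

Enumerate products U × V with U ∈ τ_X, V ∈ τ_Y (deduplicated):
  ∅ × ∅ = {} (∅)
  {ν} × {71} = {(ν,71)}
  {ν} × {72} = {(ν,72)}
  {ξ} × {71} = {(ξ,71)}
  {ξ} × {72} = {(ξ,72)}
  {ν} × {71, 72} = {(ν,71), (ν,72)}
  {ν} × {71, 73} = {(ν,71), (ν,73)}
  {ν, ξ} × {71} = {(ν,71), (ξ,71)}
  {ν, ξ} × {72} = {(ν,72), (ξ,72)}
  {ξ} × {71, 72} = {(ξ,71), (ξ,72)}
  {ξ} × {71, 73} = {(ξ,71), (ξ,73)}
  {ν} × {71, 72, 73} = {(ν,71), (ν,72), (ν,73)}
  {ξ} × {71, 72, 73} = {(ξ,71), (ξ,72), (ξ,73)}
  {ν, ξ} × {71, 72} = {(ν,71), (ν,72), (ξ,71), (ξ,72)}
  {ν, ξ} × {71, 73} = {(ν,71), (ν,73), (ξ,71), (ξ,73)}
  {ν, ξ} × {71, 72, 73} = {(ν,71), (ν,72), (ν,73), (ξ,71), (ξ,72), (ξ,73)}
These 16 distinct sets form the basis B.
Close under arbitrary unions to get τ_{X×Y}; counting gives |τ_{X×Y}| = 36.


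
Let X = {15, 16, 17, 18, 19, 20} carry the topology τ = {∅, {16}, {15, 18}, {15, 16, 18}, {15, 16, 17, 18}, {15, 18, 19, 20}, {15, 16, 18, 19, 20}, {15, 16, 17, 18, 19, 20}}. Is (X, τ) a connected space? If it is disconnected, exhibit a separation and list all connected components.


(X, τ) is connected.

Find clopen sets (U ∈ τ with X ∖ U ∈ τ):
  U = ∅, X ∖ U = {15, 16, 17, 18, 19, 20} — both open, so U is clopen.
  U = {15, 16, 17, 18, 19, 20}, X ∖ U = ∅ — both open, so U is clopen.
Only trivial clopens (∅ and X) exist, so (X, τ) is connected.
Compute connected components by grouping points that agree on all clopens:
  component: {15, 16, 17, 18, 19, 20}
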